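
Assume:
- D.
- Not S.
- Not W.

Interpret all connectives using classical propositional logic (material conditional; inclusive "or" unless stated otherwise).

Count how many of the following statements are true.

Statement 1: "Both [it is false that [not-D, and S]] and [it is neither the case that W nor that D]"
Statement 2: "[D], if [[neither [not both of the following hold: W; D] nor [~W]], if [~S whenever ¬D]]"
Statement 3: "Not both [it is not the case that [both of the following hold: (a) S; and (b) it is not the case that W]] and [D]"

Statement 1: Parsed as not (not D and S) and (W nor D)

not D = not True = False
not D and S = False and False = False
not (not D and S) = not False = True
W nor D = False nor True = False
not (not D and S) and (W nor D) = True and False = False
Thus Statement 1 is false.

Statement 2: Parsed as ((not D -> not S) -> ((W nand D) nor not W)) -> D

not D = not True = False
not S = not False = True
not D -> not S = False -> True = True
W nand D = False nand True = True
not W = not False = True
(W nand D) nor not W = True nor True = False
(not D -> not S) -> ((W nand D) nor not W) = True -> False = False
((not D -> not S) -> ((W nand D) nor not W)) -> D = False -> True = True
So Statement 2 is true.

Statement 3: This is not (S and not W) nand D.

not W = not False = True
S and not W = False and True = False
not (S and not W) = not False = True
not (S and not W) nand D = True nand True = False
Hence Statement 3 is false.

True statements: 1 (Statement 2).

1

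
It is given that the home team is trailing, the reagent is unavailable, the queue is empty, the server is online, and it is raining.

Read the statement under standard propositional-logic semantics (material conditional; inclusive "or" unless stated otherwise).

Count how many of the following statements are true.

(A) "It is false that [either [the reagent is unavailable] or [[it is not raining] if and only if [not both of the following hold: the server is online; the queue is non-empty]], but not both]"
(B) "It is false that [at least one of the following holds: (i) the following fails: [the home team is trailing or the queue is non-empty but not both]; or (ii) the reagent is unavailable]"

0

Let Q = "the reagent is available" (F), U = "it is raining" (T), S = "the server is online" (T), R = "the queue is empty" (T), P = "the home team is leading" (F).

(A): Parsed as ¬(¬Q ⊕ (¬U ↔ (S ↑ ¬R)))

¬Q = ¬F = T
¬U = ¬T = F
¬R = ¬T = F
S ↑ ¬R = T ↑ F = T
¬U ↔ (S ↑ ¬R) = F ↔ T = F
¬Q ⊕ (¬U ↔ (S ↑ ¬R)) = T ⊕ F = T
¬(¬Q ⊕ (¬U ↔ (S ↑ ¬R))) = ¬T = F
Hence (A) is false.

(B): In symbols: ¬(¬(¬P ⊕ ¬R) ∨ ¬Q)

¬P = ¬F = T
¬R = ¬T = F
¬P ⊕ ¬R = T ⊕ F = T
¬(¬P ⊕ ¬R) = ¬T = F
¬Q = ¬F = T
¬(¬P ⊕ ¬R) ∨ ¬Q = F ∨ T = T
¬(¬(¬P ⊕ ¬R) ∨ ¬Q) = ¬T = F
So (B) is false.

True statements: 0 (none).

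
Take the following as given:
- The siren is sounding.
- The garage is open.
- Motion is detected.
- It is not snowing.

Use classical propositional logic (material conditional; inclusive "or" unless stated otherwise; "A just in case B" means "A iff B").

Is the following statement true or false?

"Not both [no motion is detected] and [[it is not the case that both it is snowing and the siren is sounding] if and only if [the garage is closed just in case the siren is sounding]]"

True

Let R = "motion is detected" (True), S = "it is snowing" (False), P = "the siren is sounding" (True), Q = "the garage is closed" (False).
In symbols: not R nand ((S nand P) iff (Q iff P))

not R = not True = False
S nand P = False nand True = True
Q iff P = False iff True = False
(S nand P) iff (Q iff P) = True iff False = False
not R nand ((S nand P) iff (Q iff P)) = False nand False = True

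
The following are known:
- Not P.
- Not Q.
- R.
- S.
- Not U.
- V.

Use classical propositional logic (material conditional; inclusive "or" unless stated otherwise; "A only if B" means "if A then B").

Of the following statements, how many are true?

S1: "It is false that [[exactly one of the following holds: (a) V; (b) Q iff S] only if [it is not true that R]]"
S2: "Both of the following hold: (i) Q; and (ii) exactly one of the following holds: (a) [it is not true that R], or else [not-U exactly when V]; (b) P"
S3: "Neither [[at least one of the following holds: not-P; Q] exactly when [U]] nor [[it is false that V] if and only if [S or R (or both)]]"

2

S1: This is ~((V xor (Q <-> S)) -> ~R).

Q <-> S = F <-> T = F
V xor (Q <-> S) = T xor F = T
~R = ~T = F
(V xor (Q <-> S)) -> ~R = T -> F = F
~((V xor (Q <-> S)) -> ~R) = ~F = T
Hence S1 is true.

S2: Parsed as Q & ((~R | (~U <-> V)) xor P)

~R = ~T = F
~U = ~F = T
~U <-> V = T <-> T = T
~R | (~U <-> V) = F | T = T
(~R | (~U <-> V)) xor P = T xor F = T
Q & ((~R | (~U <-> V)) xor P) = F & T = F
Thus S2 is false.

S3: Formalization: ((~P | Q) <-> U) nor (~V <-> (S | R))

~P = ~F = T
~P | Q = T | F = T
(~P | Q) <-> U = T <-> F = F
~V = ~T = F
S | R = T | T = T
~V <-> (S | R) = F <-> T = F
((~P | Q) <-> U) nor (~V <-> (S | R)) = F nor F = T
So S3 is true.

Count: 2.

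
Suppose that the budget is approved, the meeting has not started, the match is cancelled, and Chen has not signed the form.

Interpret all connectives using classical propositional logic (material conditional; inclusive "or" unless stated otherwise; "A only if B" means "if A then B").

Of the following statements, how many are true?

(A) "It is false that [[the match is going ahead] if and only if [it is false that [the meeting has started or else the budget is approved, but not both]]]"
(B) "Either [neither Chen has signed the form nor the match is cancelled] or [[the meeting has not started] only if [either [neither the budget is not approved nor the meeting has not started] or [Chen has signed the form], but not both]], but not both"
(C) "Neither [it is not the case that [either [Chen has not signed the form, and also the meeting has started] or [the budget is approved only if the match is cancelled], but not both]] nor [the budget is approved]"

Let R = "the match is cancelled" (T), Q = "the meeting has started" (F), P = "the budget is approved" (T), S = "Chen has signed the form" (F).

(A): In symbols: ~(~R <-> ~(Q xor P))

~R = ~T = F
Q xor P = F xor T = T
~(Q xor P) = ~T = F
~R <-> ~(Q xor P) = F <-> F = T
~(~R <-> ~(Q xor P)) = ~T = F
Hence (A) is false.

(B): Parsed as (S nor R) xor (~Q -> ((~P nor ~Q) xor S))

S nor R = F nor T = F
~Q = ~F = T
~P = ~T = F
~Q = ~F = T
~P nor ~Q = F nor T = F
(~P nor ~Q) xor S = F xor F = F
~Q -> ((~P nor ~Q) xor S) = T -> F = F
(S nor R) xor (~Q -> ((~P nor ~Q) xor S)) = F xor F = F
Thus (B) is false.

(C): This is ~((~S & Q) xor (P -> R)) nor P.

~S = ~F = T
~S & Q = T & F = F
P -> R = T -> T = T
(~S & Q) xor (P -> R) = F xor T = T
~((~S & Q) xor (P -> R)) = ~T = F
~((~S & Q) xor (P -> R)) nor P = F nor T = F
So (C) is false.

True statements: 0 (none).

0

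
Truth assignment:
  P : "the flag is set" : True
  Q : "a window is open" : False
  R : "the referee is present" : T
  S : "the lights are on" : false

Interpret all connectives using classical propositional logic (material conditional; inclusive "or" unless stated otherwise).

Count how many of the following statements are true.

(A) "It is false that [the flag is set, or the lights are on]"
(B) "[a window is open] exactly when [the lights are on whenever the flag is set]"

(A): Parsed as not (P or S)

P or S = True or False = True
not (P or S) = not True = False
Thus (A) is false.

(B): Formalization: Q iff (P -> S)

P -> S = True -> False = False
Q iff (P -> S) = False iff False = True
So (B) is true.

True statements: 1.

1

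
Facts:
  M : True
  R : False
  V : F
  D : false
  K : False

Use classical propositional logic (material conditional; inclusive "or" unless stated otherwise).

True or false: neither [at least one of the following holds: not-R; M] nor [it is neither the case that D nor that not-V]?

In symbols: (~R | M) nor (D nor ~V)

~R = ~F = T
~R | M = T | T = T
~V = ~F = T
D nor ~V = F nor T = F
(~R | M) nor (D nor ~V) = T nor F = F

False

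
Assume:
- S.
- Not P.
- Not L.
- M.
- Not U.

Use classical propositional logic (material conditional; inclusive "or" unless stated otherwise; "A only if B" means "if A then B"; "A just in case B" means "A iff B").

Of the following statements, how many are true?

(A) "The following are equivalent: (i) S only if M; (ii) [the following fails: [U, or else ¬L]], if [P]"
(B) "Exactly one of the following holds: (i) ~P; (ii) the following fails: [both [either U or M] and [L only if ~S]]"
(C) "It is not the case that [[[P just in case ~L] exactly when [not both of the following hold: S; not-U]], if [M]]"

2

(A): This is (S -> M) <-> (P -> ~(U | ~L)).

S -> M = T -> T = T
~L = ~F = T
U | ~L = F | T = T
~(U | ~L) = ~T = F
P -> ~(U | ~L) = F -> F = T
(S -> M) <-> (P -> ~(U | ~L)) = T <-> T = T
So (A) is true.

(B): Formalization: ~P xor ~((U | M) & (L -> ~S))

~P = ~F = T
U | M = F | T = T
~S = ~T = F
L -> ~S = F -> F = T
(U | M) & (L -> ~S) = T & T = T
~((U | M) & (L -> ~S)) = ~T = F
~P xor ~((U | M) & (L -> ~S)) = T xor F = T
So (B) is true.

(C): Parsed as ~(M -> ((P <-> ~L) <-> (S nand ~U)))

~L = ~F = T
P <-> ~L = F <-> T = F
~U = ~F = T
S nand ~U = T nand T = F
(P <-> ~L) <-> (S nand ~U) = F <-> F = T
M -> ((P <-> ~L) <-> (S nand ~U)) = T -> T = T
~(M -> ((P <-> ~L) <-> (S nand ~U))) = ~T = F
Hence (C) is false.

True statements: 2 ((A), (B)).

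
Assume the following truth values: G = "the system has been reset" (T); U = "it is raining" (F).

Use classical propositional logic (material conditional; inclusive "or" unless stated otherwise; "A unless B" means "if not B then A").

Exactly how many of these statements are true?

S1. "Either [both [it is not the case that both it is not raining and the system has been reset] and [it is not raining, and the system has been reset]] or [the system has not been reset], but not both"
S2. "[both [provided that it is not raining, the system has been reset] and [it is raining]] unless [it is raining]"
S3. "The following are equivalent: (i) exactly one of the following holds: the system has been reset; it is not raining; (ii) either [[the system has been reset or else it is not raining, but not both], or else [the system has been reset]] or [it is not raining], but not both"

1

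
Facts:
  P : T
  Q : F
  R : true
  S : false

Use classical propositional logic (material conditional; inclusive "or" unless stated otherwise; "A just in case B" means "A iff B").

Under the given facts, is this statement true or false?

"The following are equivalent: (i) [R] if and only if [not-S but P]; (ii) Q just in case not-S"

Parsed as (R ↔ (¬S ∧ P)) ↔ (Q ↔ ¬S)

¬S = ¬F = T
¬S ∧ P = T ∧ T = T
R ↔ (¬S ∧ P) = T ↔ T = T
¬S = ¬F = T
Q ↔ ¬S = F ↔ T = F
(R ↔ (¬S ∧ P)) ↔ (Q ↔ ¬S) = T ↔ F = F

False.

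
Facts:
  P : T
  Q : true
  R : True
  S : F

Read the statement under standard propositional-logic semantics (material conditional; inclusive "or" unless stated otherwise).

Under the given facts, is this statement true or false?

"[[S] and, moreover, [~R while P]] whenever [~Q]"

True.

Values: Q=T, S=F, R=T, P=T.
Parsed as ¬Q → (S ∧ (¬R ∧ P))

¬Q = ¬T = F
¬R = ¬T = F
¬R ∧ P = F ∧ T = F
S ∧ (¬R ∧ P) = F ∧ F = F
¬Q → (S ∧ (¬R ∧ P)) = F → F = T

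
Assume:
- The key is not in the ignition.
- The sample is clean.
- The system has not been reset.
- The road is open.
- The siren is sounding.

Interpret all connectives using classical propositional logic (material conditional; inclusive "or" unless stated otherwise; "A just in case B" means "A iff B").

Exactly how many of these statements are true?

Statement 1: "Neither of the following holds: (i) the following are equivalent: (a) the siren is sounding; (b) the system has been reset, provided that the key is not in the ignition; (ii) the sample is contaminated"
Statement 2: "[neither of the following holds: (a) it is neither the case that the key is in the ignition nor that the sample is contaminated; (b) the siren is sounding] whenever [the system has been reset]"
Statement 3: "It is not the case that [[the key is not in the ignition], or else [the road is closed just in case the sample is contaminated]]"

2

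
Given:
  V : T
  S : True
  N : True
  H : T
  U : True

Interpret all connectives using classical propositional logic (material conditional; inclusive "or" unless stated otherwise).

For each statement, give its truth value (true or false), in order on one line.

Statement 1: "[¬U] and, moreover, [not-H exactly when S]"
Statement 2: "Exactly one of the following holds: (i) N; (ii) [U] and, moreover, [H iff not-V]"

Statement 1: In symbols: ¬U ∧ (¬H ↔ S)

¬U = ¬T = F
¬H = ¬T = F
¬H ↔ S = F ↔ T = F
¬U ∧ (¬H ↔ S) = F ∧ F = F
Hence Statement 1 is false.

Statement 2: This is N ⊕ (U ∧ (H ↔ ¬V)).

¬V = ¬T = F
H ↔ ¬V = T ↔ F = F
U ∧ (H ↔ ¬V) = T ∧ F = F
N ⊕ (U ∧ (H ↔ ¬V)) = T ⊕ F = T
So Statement 2 is true.

Statement 1 False / Statement 2 True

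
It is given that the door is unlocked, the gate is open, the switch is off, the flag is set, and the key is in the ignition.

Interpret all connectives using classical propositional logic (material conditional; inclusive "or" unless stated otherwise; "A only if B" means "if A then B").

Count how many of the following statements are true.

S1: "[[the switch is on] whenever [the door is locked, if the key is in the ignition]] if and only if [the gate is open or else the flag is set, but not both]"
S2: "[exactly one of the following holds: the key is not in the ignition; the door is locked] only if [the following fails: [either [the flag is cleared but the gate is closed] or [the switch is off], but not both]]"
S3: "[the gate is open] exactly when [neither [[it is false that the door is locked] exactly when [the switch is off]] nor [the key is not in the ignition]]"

Let U = "the key is in the ignition" (T), P = "the door is locked" (F), R = "the switch is on" (F), Q = "the gate is open" (T), S = "the flag is set" (T).

S1: Parsed as ((U -> P) -> R) <-> (Q xor S)

U -> P = T -> F = F
(U -> P) -> R = F -> F = T
Q xor S = T xor T = F
((U -> P) -> R) <-> (Q xor S) = T <-> F = F
Hence S1 is false.

S2: This is (~U xor P) -> ~((~S & ~Q) xor ~R).

~U = ~T = F
~U xor P = F xor F = F
~S = ~T = F
~Q = ~T = F
~S & ~Q = F & F = F
~R = ~F = T
(~S & ~Q) xor ~R = F xor T = T
~((~S & ~Q) xor ~R) = ~T = F
(~U xor P) -> ~((~S & ~Q) xor ~R) = F -> F = T
Thus S2 is true.

S3: Parsed as Q <-> ((~P <-> ~R) nor ~U)

~P = ~F = T
~R = ~F = T
~P <-> ~R = T <-> T = T
~U = ~T = F
(~P <-> ~R) nor ~U = T nor F = F
Q <-> ((~P <-> ~R) nor ~U) = T <-> F = F
Thus S3 is false.

1 of the 3 statements is true.

1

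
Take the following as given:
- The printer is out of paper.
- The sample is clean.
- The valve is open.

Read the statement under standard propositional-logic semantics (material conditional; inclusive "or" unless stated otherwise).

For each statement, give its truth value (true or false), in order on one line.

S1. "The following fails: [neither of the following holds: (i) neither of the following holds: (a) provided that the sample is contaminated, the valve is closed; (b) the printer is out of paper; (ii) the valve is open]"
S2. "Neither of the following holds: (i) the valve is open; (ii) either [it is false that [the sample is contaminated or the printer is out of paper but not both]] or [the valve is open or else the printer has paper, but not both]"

S1 True / S2 False

Let M = "the sample is contaminated" (F), L = "the valve is open" (T), H = "the printer has paper" (F).

S1: Parsed as ~(((M -> ~L) nor ~H) nor L)

~L = ~T = F
M -> ~L = F -> F = T
~H = ~F = T
(M -> ~L) nor ~H = T nor T = F
((M -> ~L) nor ~H) nor L = F nor T = F
~(((M -> ~L) nor ~H) nor L) = ~F = T
So S1 is true.

S2: Parsed as L nor (~(M xor ~H) | (L xor H))

~H = ~F = T
M xor ~H = F xor T = T
~(M xor ~H) = ~T = F
L xor H = T xor F = T
~(M xor ~H) | (L xor H) = F | T = T
L nor (~(M xor ~H) | (L xor H)) = T nor T = F
Thus S2 is false.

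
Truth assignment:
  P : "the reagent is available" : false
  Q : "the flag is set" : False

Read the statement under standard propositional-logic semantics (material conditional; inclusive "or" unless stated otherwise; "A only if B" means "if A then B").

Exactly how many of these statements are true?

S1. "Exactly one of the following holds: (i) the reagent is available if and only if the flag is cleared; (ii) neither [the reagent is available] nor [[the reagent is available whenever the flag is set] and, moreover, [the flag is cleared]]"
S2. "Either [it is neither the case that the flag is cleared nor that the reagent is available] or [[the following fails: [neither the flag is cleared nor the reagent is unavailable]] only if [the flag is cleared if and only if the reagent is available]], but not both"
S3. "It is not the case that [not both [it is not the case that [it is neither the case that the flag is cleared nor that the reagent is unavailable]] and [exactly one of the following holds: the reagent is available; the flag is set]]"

S1: Formalization: (P <-> ~Q) xor (P nor ((Q -> P) & ~Q))

~Q = ~F = T
P <-> ~Q = F <-> T = F
Q -> P = F -> F = T
~Q = ~F = T
(Q -> P) & ~Q = T & T = T
P nor ((Q -> P) & ~Q) = F nor T = F
(P <-> ~Q) xor (P nor ((Q -> P) & ~Q)) = F xor F = F
So S1 is false.

S2: Formalization: (~Q nor P) xor (~(~Q nor ~P) -> (~Q <-> P))

~Q = ~F = T
~Q nor P = T nor F = F
~Q = ~F = T
~P = ~F = T
~Q nor ~P = T nor T = F
~(~Q nor ~P) = ~F = T
~Q = ~F = T
~Q <-> P = T <-> F = F
~(~Q nor ~P) -> (~Q <-> P) = T -> F = F
(~Q nor P) xor (~(~Q nor ~P) -> (~Q <-> P)) = F xor F = F
Hence S2 is false.

S3: In symbols: ~(~(~Q nor ~P) nand (P xor Q))

~Q = ~F = T
~P = ~F = T
~Q nor ~P = T nor T = F
~(~Q nor ~P) = ~F = T
P xor Q = F xor F = F
~(~Q nor ~P) nand (P xor Q) = T nand F = T
~(~(~Q nor ~P) nand (P xor Q)) = ~T = F
So S3 is false.

True statements: 0 (none).

0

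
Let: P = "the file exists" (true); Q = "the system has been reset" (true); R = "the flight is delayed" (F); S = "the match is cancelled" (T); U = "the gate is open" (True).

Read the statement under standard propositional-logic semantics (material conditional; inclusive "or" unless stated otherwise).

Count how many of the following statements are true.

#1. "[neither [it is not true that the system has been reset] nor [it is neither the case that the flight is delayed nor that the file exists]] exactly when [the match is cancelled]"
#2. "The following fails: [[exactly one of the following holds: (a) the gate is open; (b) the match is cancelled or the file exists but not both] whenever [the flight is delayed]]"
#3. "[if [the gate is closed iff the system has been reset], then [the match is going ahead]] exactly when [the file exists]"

2

#1: Formalization: (not Q nor (R nor P)) iff S

not Q = not True = False
R nor P = False nor True = False
not Q nor (R nor P) = False nor False = True
(not Q nor (R nor P)) iff S = True iff True = True
Hence #1 is true.

#2: Parsed as not (R -> (U xor (S xor P)))

S xor P = True xor True = False
U xor (S xor P) = True xor False = True
R -> (U xor (S xor P)) = False -> True = True
not (R -> (U xor (S xor P))) = not True = False
So #2 is false.

#3: Parsed as ((not U iff Q) -> not S) iff P

not U = not True = False
not U iff Q = False iff True = False
not S = not True = False
(not U iff Q) -> not S = False -> False = True
((not U iff Q) -> not S) iff P = True iff True = True
Thus #3 is true.

2 of the 3 statements are true (#1, #3).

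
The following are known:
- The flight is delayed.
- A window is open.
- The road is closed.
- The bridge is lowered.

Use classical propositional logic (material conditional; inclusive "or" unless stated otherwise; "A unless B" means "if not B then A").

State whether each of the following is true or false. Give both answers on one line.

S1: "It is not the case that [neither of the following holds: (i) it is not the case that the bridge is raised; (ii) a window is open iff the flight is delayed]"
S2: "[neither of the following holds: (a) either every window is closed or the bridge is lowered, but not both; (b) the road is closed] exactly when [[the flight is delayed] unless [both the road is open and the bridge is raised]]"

S1 True; S2 False

Let Q = "the bridge is raised" (F), N = "a window is open" (T), W = "the flight is delayed" (T), D = "the road is closed" (T).

S1: This is ¬(¬Q ↓ (N ↔ W)).

¬Q = ¬F = T
N ↔ W = T ↔ T = T
¬Q ↓ (N ↔ W) = T ↓ T = F
¬(¬Q ↓ (N ↔ W)) = ¬F = T
Hence S1 is true.

S2: Parsed as ((¬N ⊕ ¬Q) ↓ D) ↔ (W ∨ (¬D ∧ Q))

¬N = ¬T = F
¬Q = ¬F = T
¬N ⊕ ¬Q = F ⊕ T = T
(¬N ⊕ ¬Q) ↓ D = T ↓ T = F
¬D = ¬T = F
¬D ∧ Q = F ∧ F = F
W ∨ (¬D ∧ Q) = T ∨ F = T
((¬N ⊕ ¬Q) ↓ D) ↔ (W ∨ (¬D ∧ Q)) = F ↔ T = F
So S2 is false.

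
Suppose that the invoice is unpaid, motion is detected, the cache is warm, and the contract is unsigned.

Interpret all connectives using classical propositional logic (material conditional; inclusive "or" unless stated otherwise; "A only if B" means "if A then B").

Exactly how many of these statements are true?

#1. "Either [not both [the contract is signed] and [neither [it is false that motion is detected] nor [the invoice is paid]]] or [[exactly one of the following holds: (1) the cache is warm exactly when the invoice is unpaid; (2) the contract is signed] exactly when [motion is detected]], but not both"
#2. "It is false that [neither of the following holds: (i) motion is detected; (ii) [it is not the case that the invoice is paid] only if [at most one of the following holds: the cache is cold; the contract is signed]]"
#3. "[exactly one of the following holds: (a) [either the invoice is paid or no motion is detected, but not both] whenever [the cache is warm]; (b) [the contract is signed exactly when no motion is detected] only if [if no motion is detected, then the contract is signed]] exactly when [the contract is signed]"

1

Let S = "the contract is signed" (F), Q = "motion is detected" (T), P = "the invoice is paid" (F), R = "the cache is warm" (T).

#1: Formalization: (S nand (~Q nor P)) xor (((R <-> ~P) xor S) <-> Q)

~Q = ~T = F
~Q nor P = F nor F = T
S nand (~Q nor P) = F nand T = T
~P = ~F = T
R <-> ~P = T <-> T = T
(R <-> ~P) xor S = T xor F = T
((R <-> ~P) xor S) <-> Q = T <-> T = T
(S nand (~Q nor P)) xor (((R <-> ~P) xor S) <-> Q) = T xor T = F
Hence #1 is false.

#2: Formalization: ~(Q nor (~P -> (~R nand S)))

~P = ~F = T
~R = ~T = F
~R nand S = F nand F = T
~P -> (~R nand S) = T -> T = T
Q nor (~P -> (~R nand S)) = T nor T = F
~(Q nor (~P -> (~R nand S))) = ~F = T
Hence #2 is true.

#3: In symbols: ((R -> (P xor ~Q)) xor ((S <-> ~Q) -> (~Q -> S))) <-> S

~Q = ~T = F
P xor ~Q = F xor F = F
R -> (P xor ~Q) = T -> F = F
~Q = ~T = F
S <-> ~Q = F <-> F = T
~Q = ~T = F
~Q -> S = F -> F = T
(S <-> ~Q) -> (~Q -> S) = T -> T = T
(R -> (P xor ~Q)) xor ((S <-> ~Q) -> (~Q -> S)) = F xor T = T
((R -> (P xor ~Q)) xor ((S <-> ~Q) -> (~Q -> S))) <-> S = T <-> F = F
Thus #3 is false.

1 of the 3 statements is true.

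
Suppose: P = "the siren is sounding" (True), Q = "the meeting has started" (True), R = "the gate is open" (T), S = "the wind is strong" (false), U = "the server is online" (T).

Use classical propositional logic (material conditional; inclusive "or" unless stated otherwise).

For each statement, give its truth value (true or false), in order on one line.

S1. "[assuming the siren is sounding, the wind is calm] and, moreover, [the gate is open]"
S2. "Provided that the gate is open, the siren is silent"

S1: Parsed as (P -> ~S) & R

~S = ~F = T
P -> ~S = T -> T = T
(P -> ~S) & R = T & T = T
So S1 is true.

S2: Formalization: R -> ~P

~P = ~T = F
R -> ~P = T -> F = F
Hence S2 is false.

S1 true / S2 false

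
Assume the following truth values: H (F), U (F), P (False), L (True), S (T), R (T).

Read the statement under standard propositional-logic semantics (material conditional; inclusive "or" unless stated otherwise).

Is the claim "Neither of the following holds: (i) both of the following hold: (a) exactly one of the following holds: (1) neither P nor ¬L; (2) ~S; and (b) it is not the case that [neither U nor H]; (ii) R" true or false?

This is (((P ↓ ¬L) ⊕ ¬S) ∧ ¬(U ↓ H)) ↓ R.

¬L = ¬T = F
P ↓ ¬L = F ↓ F = T
¬S = ¬T = F
(P ↓ ¬L) ⊕ ¬S = T ⊕ F = T
U ↓ H = F ↓ F = T
¬(U ↓ H) = ¬T = F
((P ↓ ¬L) ⊕ ¬S) ∧ ¬(U ↓ H) = T ∧ F = F
(((P ↓ ¬L) ⊕ ¬S) ∧ ¬(U ↓ H)) ↓ R = F ↓ T = F

False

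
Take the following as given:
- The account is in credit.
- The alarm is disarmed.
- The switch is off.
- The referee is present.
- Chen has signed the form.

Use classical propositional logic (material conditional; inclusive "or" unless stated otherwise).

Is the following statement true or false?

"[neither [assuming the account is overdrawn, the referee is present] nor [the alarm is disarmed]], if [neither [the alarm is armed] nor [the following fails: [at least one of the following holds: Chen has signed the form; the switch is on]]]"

Let K = "the alarm is armed" (F), N = "Chen has signed the form" (T), V = "the switch is on" (F), H = "the account is overdrawn" (F), G = "the referee is present" (T).
In symbols: (K nor ~(N | V)) -> ((H -> G) nor ~K)

N | V = T | F = T
~(N | V) = ~T = F
K nor ~(N | V) = F nor F = T
H -> G = F -> T = T
~K = ~F = T
(H -> G) nor ~K = T nor T = F
(K nor ~(N | V)) -> ((H -> G) nor ~K) = T -> F = F

False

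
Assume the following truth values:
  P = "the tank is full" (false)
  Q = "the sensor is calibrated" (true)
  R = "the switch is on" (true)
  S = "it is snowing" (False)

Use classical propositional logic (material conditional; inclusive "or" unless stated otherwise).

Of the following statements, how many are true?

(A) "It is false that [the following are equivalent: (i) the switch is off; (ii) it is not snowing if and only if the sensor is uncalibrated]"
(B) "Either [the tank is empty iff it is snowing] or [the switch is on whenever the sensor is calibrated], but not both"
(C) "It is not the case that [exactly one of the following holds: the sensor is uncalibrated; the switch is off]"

2

(A): This is ~(~R <-> (~S <-> ~Q)).

~R = ~T = F
~S = ~F = T
~Q = ~T = F
~S <-> ~Q = T <-> F = F
~R <-> (~S <-> ~Q) = F <-> F = T
~(~R <-> (~S <-> ~Q)) = ~T = F
Hence (A) is false.

(B): This is (~P <-> S) xor (Q -> R).

~P = ~F = T
~P <-> S = T <-> F = F
Q -> R = T -> T = T
(~P <-> S) xor (Q -> R) = F xor T = T
Thus (B) is true.

(C): Parsed as ~(~Q xor ~R)

~Q = ~T = F
~R = ~T = F
~Q xor ~R = F xor F = F
~(~Q xor ~R) = ~F = T
Thus (C) is true.

Count: 2.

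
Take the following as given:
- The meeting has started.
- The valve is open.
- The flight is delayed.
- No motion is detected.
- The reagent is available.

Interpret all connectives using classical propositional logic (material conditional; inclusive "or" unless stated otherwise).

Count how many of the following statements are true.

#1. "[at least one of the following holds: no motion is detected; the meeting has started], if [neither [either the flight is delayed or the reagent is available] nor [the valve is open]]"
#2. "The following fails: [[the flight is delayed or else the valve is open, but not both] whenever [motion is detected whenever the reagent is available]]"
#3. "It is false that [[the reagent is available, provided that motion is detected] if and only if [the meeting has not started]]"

2

Let U = "the flight is delayed" (T), M = "the reagent is available" (T), S = "the valve is open" (T), W = "motion is detected" (F), R = "the meeting has started" (T).

#1: This is ((U | M) nor S) -> (~W | R).

U | M = T | T = T
(U | M) nor S = T nor T = F
~W = ~F = T
~W | R = T | T = T
((U | M) nor S) -> (~W | R) = F -> T = T
So #1 is true.

#2: Parsed as ~((M -> W) -> (U xor S))

M -> W = T -> F = F
U xor S = T xor T = F
(M -> W) -> (U xor S) = F -> F = T
~((M -> W) -> (U xor S)) = ~T = F
So #2 is false.

#3: This is ~((W -> M) <-> ~R).

W -> M = F -> T = T
~R = ~T = F
(W -> M) <-> ~R = T <-> F = F
~((W -> M) <-> ~R) = ~F = T
Hence #3 is true.

Count: 2.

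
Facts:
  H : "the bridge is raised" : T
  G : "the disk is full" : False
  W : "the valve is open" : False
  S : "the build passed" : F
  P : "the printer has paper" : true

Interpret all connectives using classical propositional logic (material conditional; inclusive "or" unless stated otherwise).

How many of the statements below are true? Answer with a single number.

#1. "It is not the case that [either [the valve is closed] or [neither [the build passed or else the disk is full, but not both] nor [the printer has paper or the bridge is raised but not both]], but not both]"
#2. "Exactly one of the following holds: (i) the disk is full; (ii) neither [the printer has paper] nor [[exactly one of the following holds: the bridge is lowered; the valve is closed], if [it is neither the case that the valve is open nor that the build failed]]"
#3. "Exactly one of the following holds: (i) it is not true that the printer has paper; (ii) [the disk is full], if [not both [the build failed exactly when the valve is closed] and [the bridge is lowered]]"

1

#1: Parsed as ~(~W xor ((S xor G) nor (P xor H)))

~W = ~F = T
S xor G = F xor F = F
P xor H = T xor T = F
(S xor G) nor (P xor H) = F nor F = T
~W xor ((S xor G) nor (P xor H)) = T xor T = F
~(~W xor ((S xor G) nor (P xor H))) = ~F = T
Hence #1 is true.

#2: Parsed as G xor (P nor ((W nor ~S) -> (~H xor ~W)))

~S = ~F = T
W nor ~S = F nor T = F
~H = ~T = F
~W = ~F = T
~H xor ~W = F xor T = T
(W nor ~S) -> (~H xor ~W) = F -> T = T
P nor ((W nor ~S) -> (~H xor ~W)) = T nor T = F
G xor (P nor ((W nor ~S) -> (~H xor ~W))) = F xor F = F
So #2 is false.

#3: This is ~P xor (((~S <-> ~W) nand ~H) -> G).

~P = ~T = F
~S = ~F = T
~W = ~F = T
~S <-> ~W = T <-> T = T
~H = ~T = F
(~S <-> ~W) nand ~H = T nand F = T
((~S <-> ~W) nand ~H) -> G = T -> F = F
~P xor (((~S <-> ~W) nand ~H) -> G) = F xor F = F
Hence #3 is false.

1 of the 3 statements is true.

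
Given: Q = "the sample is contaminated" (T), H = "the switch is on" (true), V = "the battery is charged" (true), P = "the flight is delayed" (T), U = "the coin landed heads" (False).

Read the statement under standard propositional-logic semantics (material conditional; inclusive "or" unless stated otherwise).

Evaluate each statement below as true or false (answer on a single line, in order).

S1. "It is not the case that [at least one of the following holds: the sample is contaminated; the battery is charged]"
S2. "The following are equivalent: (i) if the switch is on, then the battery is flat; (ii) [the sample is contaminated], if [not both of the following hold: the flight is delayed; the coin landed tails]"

S1 F, S2 F

S1: Formalization: ~(Q | V)

Q | V = T | T = T
~(Q | V) = ~T = F
So S1 is false.

S2: This is (H -> ~V) <-> ((P nand ~U) -> Q).

~V = ~T = F
H -> ~V = T -> F = F
~U = ~F = T
P nand ~U = T nand T = F
(P nand ~U) -> Q = F -> T = T
(H -> ~V) <-> ((P nand ~U) -> Q) = F <-> T = F
Hence S2 is false.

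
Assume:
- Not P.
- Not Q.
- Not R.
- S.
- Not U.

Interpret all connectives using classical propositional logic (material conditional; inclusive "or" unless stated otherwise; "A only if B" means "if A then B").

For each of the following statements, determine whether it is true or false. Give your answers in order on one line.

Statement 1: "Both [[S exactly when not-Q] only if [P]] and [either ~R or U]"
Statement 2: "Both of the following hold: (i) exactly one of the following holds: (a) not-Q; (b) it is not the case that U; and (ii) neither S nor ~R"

Statement 1 F / Statement 2 F

Statement 1: Formalization: ((S iff not Q) -> P) and (not R or U)

not Q = not False = True
S iff not Q = True iff True = True
(S iff not Q) -> P = True -> False = False
not R = not False = True
not R or U = True or False = True
((S iff not Q) -> P) and (not R or U) = False and True = False
Thus Statement 1 is false.

Statement 2: Parsed as (not Q xor not U) and (S nor not R)

not Q = not False = True
not U = not False = True
not Q xor not U = True xor True = False
not R = not False = True
S nor not R = True nor True = False
(not Q xor not U) and (S nor not R) = False and False = False
So Statement 2 is false.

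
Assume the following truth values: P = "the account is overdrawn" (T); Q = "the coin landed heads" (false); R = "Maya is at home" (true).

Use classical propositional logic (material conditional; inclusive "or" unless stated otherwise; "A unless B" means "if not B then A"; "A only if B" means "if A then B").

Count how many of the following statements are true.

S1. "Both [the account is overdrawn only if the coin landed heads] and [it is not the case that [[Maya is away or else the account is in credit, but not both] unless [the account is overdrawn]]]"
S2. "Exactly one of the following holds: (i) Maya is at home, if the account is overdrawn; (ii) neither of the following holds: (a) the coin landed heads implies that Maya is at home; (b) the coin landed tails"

S1: In symbols: (P → Q) ∧ ¬((¬R ⊕ ¬P) ∨ P)

P → Q = T → F = F
¬R = ¬T = F
¬P = ¬T = F
¬R ⊕ ¬P = F ⊕ F = F
(¬R ⊕ ¬P) ∨ P = F ∨ T = T
¬((¬R ⊕ ¬P) ∨ P) = ¬T = F
(P → Q) ∧ ¬((¬R ⊕ ¬P) ∨ P) = F ∧ F = F
Thus S1 is false.

S2: This is (P → R) ⊕ ((Q → R) ↓ ¬Q).

P → R = T → T = T
Q → R = F → T = T
¬Q = ¬F = T
(Q → R) ↓ ¬Q = T ↓ T = F
(P → R) ⊕ ((Q → R) ↓ ¬Q) = T ⊕ F = T
Hence S2 is true.

1 of the 2 statements is true.

1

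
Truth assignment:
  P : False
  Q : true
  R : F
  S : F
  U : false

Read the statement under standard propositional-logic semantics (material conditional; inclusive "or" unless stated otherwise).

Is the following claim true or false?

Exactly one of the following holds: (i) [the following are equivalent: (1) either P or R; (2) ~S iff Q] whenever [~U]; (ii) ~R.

In symbols: (not U -> ((P or R) iff (not S iff Q))) xor not R

not U = not False = True
P or R = False or False = False
not S = not False = True
not S iff Q = True iff True = True
(P or R) iff (not S iff Q) = False iff True = False
not U -> ((P or R) iff (not S iff Q)) = True -> False = False
not R = not False = True
(not U -> ((P or R) iff (not S iff Q))) xor not R = False xor True = True

True.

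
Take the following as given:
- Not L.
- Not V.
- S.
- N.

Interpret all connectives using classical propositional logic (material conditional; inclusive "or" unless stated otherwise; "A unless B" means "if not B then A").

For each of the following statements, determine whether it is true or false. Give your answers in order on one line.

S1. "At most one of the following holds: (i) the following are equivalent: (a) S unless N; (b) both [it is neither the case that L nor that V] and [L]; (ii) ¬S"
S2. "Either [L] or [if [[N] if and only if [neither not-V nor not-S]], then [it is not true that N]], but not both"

S1 True; S2 True

S1: This is ((S ∨ N) ↔ ((L ↓ V) ∧ L)) ↑ ¬S.

S ∨ N = T ∨ T = T
L ↓ V = F ↓ F = T
(L ↓ V) ∧ L = T ∧ F = F
(S ∨ N) ↔ ((L ↓ V) ∧ L) = T ↔ F = F
¬S = ¬T = F
((S ∨ N) ↔ ((L ↓ V) ∧ L)) ↑ ¬S = F ↑ F = T
So S1 is true.

S2: This is L ⊕ ((N ↔ (¬V ↓ ¬S)) → ¬N).

¬V = ¬F = T
¬S = ¬T = F
¬V ↓ ¬S = T ↓ F = F
N ↔ (¬V ↓ ¬S) = T ↔ F = F
¬N = ¬T = F
(N ↔ (¬V ↓ ¬S)) → ¬N = F → F = T
L ⊕ ((N ↔ (¬V ↓ ¬S)) → ¬N) = F ⊕ T = T
Hence S2 is true.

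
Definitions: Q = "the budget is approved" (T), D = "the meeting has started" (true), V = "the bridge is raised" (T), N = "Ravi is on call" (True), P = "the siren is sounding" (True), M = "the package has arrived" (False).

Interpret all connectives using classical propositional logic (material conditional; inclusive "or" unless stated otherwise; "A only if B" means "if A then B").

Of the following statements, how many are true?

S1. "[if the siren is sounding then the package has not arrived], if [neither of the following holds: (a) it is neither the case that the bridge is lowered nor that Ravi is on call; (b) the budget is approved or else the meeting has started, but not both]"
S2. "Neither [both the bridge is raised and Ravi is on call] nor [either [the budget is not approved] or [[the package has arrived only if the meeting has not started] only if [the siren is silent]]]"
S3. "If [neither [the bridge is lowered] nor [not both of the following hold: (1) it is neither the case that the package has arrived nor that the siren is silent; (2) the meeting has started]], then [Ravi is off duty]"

S1: Formalization: ((¬V ↓ N) ↓ (Q ⊕ D)) → (P → ¬M)

¬V = ¬T = F
¬V ↓ N = F ↓ T = F
Q ⊕ D = T ⊕ T = F
(¬V ↓ N) ↓ (Q ⊕ D) = F ↓ F = T
¬M = ¬F = T
P → ¬M = T → T = T
((¬V ↓ N) ↓ (Q ⊕ D)) → (P → ¬M) = T → T = T
Hence S1 is true.

S2: This is (V ∧ N) ↓ (¬Q ∨ ((M → ¬D) → ¬P)).

V ∧ N = T ∧ T = T
¬Q = ¬T = F
¬D = ¬T = F
M → ¬D = F → F = T
¬P = ¬T = F
(M → ¬D) → ¬P = T → F = F
¬Q ∨ ((M → ¬D) → ¬P) = F ∨ F = F
(V ∧ N) ↓ (¬Q ∨ ((M → ¬D) → ¬P)) = T ↓ F = F
So S2 is false.

S3: Parsed as (¬V ↓ ((M ↓ ¬P) ↑ D)) → ¬N

¬V = ¬T = F
¬P = ¬T = F
M ↓ ¬P = F ↓ F = T
(M ↓ ¬P) ↑ D = T ↑ T = F
¬V ↓ ((M ↓ ¬P) ↑ D) = F ↓ F = T
¬N = ¬T = F
(¬V ↓ ((M ↓ ¬P) ↑ D)) → ¬N = T → F = F
Hence S3 is false.

Count: 1.

1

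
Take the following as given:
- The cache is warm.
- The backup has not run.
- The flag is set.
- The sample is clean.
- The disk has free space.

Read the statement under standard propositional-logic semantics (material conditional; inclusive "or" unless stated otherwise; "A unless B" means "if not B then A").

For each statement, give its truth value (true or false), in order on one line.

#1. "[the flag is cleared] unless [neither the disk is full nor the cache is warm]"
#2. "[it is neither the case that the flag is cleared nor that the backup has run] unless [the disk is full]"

#1 False, #2 True

Let R = "the flag is set" (T), U = "the disk is full" (F), P = "the cache is warm" (T), Q = "the backup has run" (F).

#1: This is ~R | (U nor P).

~R = ~T = F
U nor P = F nor T = F
~R | (U nor P) = F | F = F
So #1 is false.

#2: Parsed as (~R nor Q) | U

~R = ~T = F
~R nor Q = F nor F = T
(~R nor Q) | U = T | F = T
Thus #2 is true.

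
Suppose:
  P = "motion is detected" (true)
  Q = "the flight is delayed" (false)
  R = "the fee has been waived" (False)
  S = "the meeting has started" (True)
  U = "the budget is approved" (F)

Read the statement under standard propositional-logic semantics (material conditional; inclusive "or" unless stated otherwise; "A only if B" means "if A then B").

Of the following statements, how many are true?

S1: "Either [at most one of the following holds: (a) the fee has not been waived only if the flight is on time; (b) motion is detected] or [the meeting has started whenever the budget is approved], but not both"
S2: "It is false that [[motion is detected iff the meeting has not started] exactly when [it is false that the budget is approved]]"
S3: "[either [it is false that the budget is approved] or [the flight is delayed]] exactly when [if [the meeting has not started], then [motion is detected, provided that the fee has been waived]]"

S1: Formalization: ((¬R → ¬Q) ↑ P) ⊕ (U → S)

¬R = ¬F = T
¬Q = ¬F = T
¬R → ¬Q = T → T = T
(¬R → ¬Q) ↑ P = T ↑ T = F
U → S = F → T = T
((¬R → ¬Q) ↑ P) ⊕ (U → S) = F ⊕ T = T
Hence S1 is true.

S2: Parsed as ¬((P ↔ ¬S) ↔ ¬U)

¬S = ¬T = F
P ↔ ¬S = T ↔ F = F
¬U = ¬F = T
(P ↔ ¬S) ↔ ¬U = F ↔ T = F
¬((P ↔ ¬S) ↔ ¬U) = ¬F = T
Thus S2 is true.

S3: Parsed as (¬U ∨ Q) ↔ (¬S → (R → P))

¬U = ¬F = T
¬U ∨ Q = T ∨ F = T
¬S = ¬T = F
R → P = F → T = T
¬S → (R → P) = F → T = T
(¬U ∨ Q) ↔ (¬S → (R → P)) = T ↔ T = T
Thus S3 is true.

True statements: 3.

3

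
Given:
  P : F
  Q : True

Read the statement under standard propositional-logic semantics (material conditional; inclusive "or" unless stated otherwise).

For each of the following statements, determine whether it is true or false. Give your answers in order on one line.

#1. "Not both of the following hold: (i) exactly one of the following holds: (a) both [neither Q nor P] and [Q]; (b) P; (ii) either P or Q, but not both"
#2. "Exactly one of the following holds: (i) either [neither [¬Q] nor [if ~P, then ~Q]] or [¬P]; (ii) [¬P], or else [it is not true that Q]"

#1: Parsed as (((Q nor P) and Q) xor P) nand (P xor Q)

Q nor P = True nor False = False
(Q nor P) and Q = False and True = False
((Q nor P) and Q) xor P = False xor False = False
P xor Q = False xor True = True
(((Q nor P) and Q) xor P) nand (P xor Q) = False nand True = True
So #1 is true.

#2: Formalization: ((not Q nor (not P -> not Q)) or not P) xor (not P or not Q)

not Q = not True = False
not P = not False = True
not Q = not True = False
not P -> not Q = True -> False = False
not Q nor (not P -> not Q) = False nor False = True
not P = not False = True
(not Q nor (not P -> not Q)) or not P = True or True = True
not P = not False = True
not Q = not True = False
not P or not Q = True or False = True
((not Q nor (not P -> not Q)) or not P) xor (not P or not Q) = True xor True = False
So #2 is false.

#1 T / #2 F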